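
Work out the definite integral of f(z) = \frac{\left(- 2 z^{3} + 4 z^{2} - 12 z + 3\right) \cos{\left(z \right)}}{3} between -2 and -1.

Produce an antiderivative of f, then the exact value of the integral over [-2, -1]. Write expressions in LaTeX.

Antiderivative: F(z) = - \frac{2 z^{3} \sin{\left(z \right)} - 4 z^{2} \sin{\left(z \right)} + 6 z^{2} \cos{\left(z \right)} - 8 z \cos{\left(z \right)} + 5 \sin{\left(z \right)}}{3}; value = \frac{40 \cos{\left(2 \right)}}{3} - \frac{14 \cos{\left(1 \right)}}{3} - \frac{\sin{\left(1 \right)}}{3} + 9 \sin{\left(2 \right)}

A first test for any F(z): its z-derivative must equal f(z) identically.
F(z) = - \frac{2 z^{3} \sin{\left(z \right)} - 4 z^{2} \sin{\left(z \right)} + 6 z^{2} \cos{\left(z \right)} - 8 z \cos{\left(z \right)} + 5 \sin{\left(z \right)}}{3} is an antiderivative of f.
Check: d/dz[- \frac{2 z^{3} \sin{\left(z \right)} - 4 z^{2} \sin{\left(z \right)} + 6 z^{2} \cos{\left(z \right)} - 8 z \cos{\left(z \right)} + 5 \sin{\left(z \right)}}{3}] = - \frac{2 z^{3} \cos{\left(z \right)}}{3} + \frac{4 z^{2} \cos{\left(z \right)}}{3} - 4 z \cos{\left(z \right)} + \cos{\left(z \right)}, which equals f(z).
F(-1) = - \frac{14 \cos{\left(1 \right)}}{3} - \frac{\sin{\left(1 \right)}}{3}; F(-2) = - 9 \sin{\left(2 \right)} - \frac{40 \cos{\left(2 \right)}}{3}.
Integral = F(-1) - F(-2) = \frac{40 \cos{\left(2 \right)}}{3} - \frac{14 \cos{\left(1 \right)}}{3} - \frac{\sin{\left(1 \right)}}{3} + 9 \sin{\left(2 \right)}.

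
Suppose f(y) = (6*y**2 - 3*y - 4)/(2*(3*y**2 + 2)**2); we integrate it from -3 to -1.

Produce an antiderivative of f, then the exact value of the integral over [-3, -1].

Antiderivative: F(y) = -y/(3*y**2 + 2) + 1/(12*y**2 + 8); value = 4/29

f has the shape u'v + uv' for u = 1/(3*y**2 + 2) and v = 1/4 - y — it is the derivative of the product u*v.
F(y) = -y/(3*y**2 + 2) + 1/(12*y**2 + 8) is an antiderivative of f.
Check: d/dy[-y/(3*y**2 + 2) + 1/(12*y**2 + 8)] = (6*y**2 - 3*y - 4)/(18*y**4 + 24*y**2 + 8), which equals f(y).
F(-1) = 1/4; F(-3) = 13/116.
Integral = F(-1) - F(-3) = 4/29.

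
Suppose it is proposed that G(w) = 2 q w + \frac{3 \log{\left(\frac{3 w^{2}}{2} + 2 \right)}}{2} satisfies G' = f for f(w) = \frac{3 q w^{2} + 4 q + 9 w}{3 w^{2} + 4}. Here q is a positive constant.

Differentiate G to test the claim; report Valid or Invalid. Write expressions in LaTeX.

d/dw[G] = \frac{6 q w^{2} + 8 q + 9 w}{3 w^{2} + 4}
d/dw[G] - f(w) = q != 0.

Invalid: d/dw[G] - f = q, which is not 0.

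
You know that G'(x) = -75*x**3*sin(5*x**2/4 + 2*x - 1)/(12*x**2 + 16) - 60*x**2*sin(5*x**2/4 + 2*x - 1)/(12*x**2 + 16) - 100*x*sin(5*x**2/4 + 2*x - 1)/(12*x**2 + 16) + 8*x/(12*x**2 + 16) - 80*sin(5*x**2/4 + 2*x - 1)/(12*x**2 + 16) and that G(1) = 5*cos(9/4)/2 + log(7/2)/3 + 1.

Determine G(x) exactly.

G(x) = log(3*x**2/2 + 2)/3 + 5*cos(5*x**2/4 + 2*x - 1)/2 + 1

Integrate term by term and add the pieces.
A general antiderivative is log(3*x**2/2 + 2)/3 + 5*cos(5*x**2/4 + 2*x - 1)/2 + C.
The condition gives C = 5*cos(9/4)/2 + log(7/2)/3 + 1 - (5*cos(9/4)/2 + log(7/2)/3) = 1.
So G(x) = log(3*x**2/2 + 2)/3 + 5*cos(5*x**2/4 + 2*x - 1)/2 + 1.
Check: d/dx[log(3*x**2/2 + 2)/3 + 5*cos(5*x**2/4 + 2*x - 1)/2 + 1] = (-75*x**3*sin(5*x**2/4 + 2*x - 1) - 60*x**2*sin(5*x**2/4 + 2*x - 1) - 100*x*sin(5*x**2/4 + 2*x - 1) + 8*x - 80*sin(5*x**2/4 + 2*x - 1))/(12*x**2 + 16), which equals G'(x).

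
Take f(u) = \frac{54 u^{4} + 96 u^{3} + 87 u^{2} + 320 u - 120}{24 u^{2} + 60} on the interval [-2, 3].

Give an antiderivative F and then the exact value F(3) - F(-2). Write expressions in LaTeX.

A candidate is checked by its d/du: the result must match f(u).
F(u) = \frac{3 u^{3}}{4} + 2 u^{2} - 2 u + \frac{5 \log{\left(2 u^{2} + 5 \right)}}{3} is an antiderivative of f.
Check: d/du[\frac{3 u^{3}}{4} + 2 u^{2} - 2 u + \frac{5 \log{\left(2 u^{2} + 5 \right)}}{3}] = \frac{54 u^{4} + 96 u^{3} + 87 u^{2} + 320 u - 120}{24 u^{2} + 60} = f(u).
F(3) = \frac{5 \log{\left(23 \right)}}{3} + \frac{129}{4}; F(-2) = \frac{5 \log{\left(13 \right)}}{3} + 6.
Integral = F(3) - F(-2) = - \frac{5 \log{\left(13 \right)}}{3} + \frac{5 \log{\left(23 \right)}}{3} + \frac{105}{4}.

Antiderivative: F(u) = \frac{3 u^{3}}{4} + 2 u^{2} - 2 u + \frac{5 \log{\left(2 u^{2} + 5 \right)}}{3}; value = - \frac{5 \log{\left(13 \right)}}{3} + \frac{5 \log{\left(23 \right)}}{3} + \frac{105}{4}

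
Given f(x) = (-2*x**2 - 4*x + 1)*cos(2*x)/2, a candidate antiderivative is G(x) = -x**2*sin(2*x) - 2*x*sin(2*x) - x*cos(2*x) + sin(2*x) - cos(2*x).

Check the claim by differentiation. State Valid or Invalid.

d/dx[G] = -2*x**2*cos(2*x) - 4*x*cos(2*x) + cos(2*x)
d/dx[G] - f(x) = -x**2*cos(2*x) - 2*x*cos(2*x) + cos(2*x)/2 != 0.

Invalid: d/dx[G] - f = -x**2*cos(2*x) - 2*x*cos(2*x) + cos(2*x)/2, which is not 0.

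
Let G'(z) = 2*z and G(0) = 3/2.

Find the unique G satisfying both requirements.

G(z) = z**2 + 3/2

Recover the given G'(z) by differentiating a candidate G(z); any mismatch rules it out.
A general antiderivative is z**2 + 1 + C.
The condition gives C = 3/2 - (1) = 1/2.
So G(z) = z**2 + 3/2.
Check: d/dz[z**2 + 3/2] = 2*z = G'(z).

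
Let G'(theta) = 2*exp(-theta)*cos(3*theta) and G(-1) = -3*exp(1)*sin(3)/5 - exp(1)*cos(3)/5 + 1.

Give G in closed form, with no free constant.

Any candidate G(theta) must reproduce the stated G'(theta) exactly.
A general antiderivative is 3*exp(-theta)*sin(3*theta)/5 - exp(-theta)*cos(3*theta)/5 + C.
The condition gives C = -3*exp(1)*sin(3)/5 - exp(1)*cos(3)/5 + 1 - (-3*exp(1)*sin(3)/5 - exp(1)*cos(3)/5) = 1.
So G(theta) = 1 + 3*exp(-theta)*sin(3*theta)/5 - exp(-theta)*cos(3*theta)/5.
Check: d/dtheta[1 + 3*exp(-theta)*sin(3*theta)/5 - exp(-theta)*cos(3*theta)/5] = 2*exp(-theta)*cos(3*theta) = G'(theta).

G(theta) = 1 + 3*exp(-theta)*sin(3*theta)/5 - exp(-theta)*cos(3*theta)/5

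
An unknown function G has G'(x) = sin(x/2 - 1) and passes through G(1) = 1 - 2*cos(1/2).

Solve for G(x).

G(x) = 1 - 2*cos(x/2 - 1)

Since d/dx undoes antidifferentiation here, G(x) must give back the stated G'(x).
A general antiderivative is -2*cos(x/2 - 1) + C.
The condition gives C = 1 - 2*cos(1/2) - (-2*cos(1/2)) = 1.
So G(x) = 1 - 2*cos(x/2 - 1).
Check: d/dx[1 - 2*cos(x/2 - 1)] = sin(x/2 - 1) = G'(x).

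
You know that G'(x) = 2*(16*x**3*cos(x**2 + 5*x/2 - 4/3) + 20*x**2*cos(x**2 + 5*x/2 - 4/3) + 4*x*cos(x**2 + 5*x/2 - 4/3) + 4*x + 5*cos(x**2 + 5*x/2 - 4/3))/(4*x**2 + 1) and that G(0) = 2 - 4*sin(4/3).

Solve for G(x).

For G(x) to be correct, d/dx[G] must agree with the stated G'(x) identically.
A general antiderivative is log(4*x**2 + 1) + 4*sin(x**2 + 5*x/2 - 4/3) + C.
The condition gives C = 2 - 4*sin(4/3) - (-4*sin(4/3)) = 2.
So G(x) = log(4*x**2 + 1) + 4*sin(x**2 + 5*x/2 - 4/3) + 2.
Check: d/dx[log(4*x**2 + 1) + 4*sin(x**2 + 5*x/2 - 4/3) + 2] = (32*x**3*cos(x**2 + 5*x/2 - 4/3) + 40*x**2*cos(x**2 + 5*x/2 - 4/3) + 8*x*cos(x**2 + 5*x/2 - 4/3) + 8*x + 10*cos(x**2 + 5*x/2 - 4/3))/(4*x**2 + 1), which equals G'(x).

G(x) = log(4*x**2 + 1) + 4*sin(x**2 + 5*x/2 - 4/3) + 2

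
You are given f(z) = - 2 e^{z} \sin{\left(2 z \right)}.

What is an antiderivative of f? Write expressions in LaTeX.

Any candidate F(z) must reproduce f(z) exactly when differentiated.
Check: d/dz[- \frac{2 e^{z} \sin{\left(2 z \right)}}{5} + \frac{4 e^{z} \cos{\left(2 z \right)}}{5}] = - 2 e^{z} \sin{\left(2 z \right)} = f(z).

An antiderivative is F(z) = - \frac{2 e^{z} \sin{\left(2 z \right)}}{5} + \frac{4 e^{z} \cos{\left(2 z \right)}}{5}.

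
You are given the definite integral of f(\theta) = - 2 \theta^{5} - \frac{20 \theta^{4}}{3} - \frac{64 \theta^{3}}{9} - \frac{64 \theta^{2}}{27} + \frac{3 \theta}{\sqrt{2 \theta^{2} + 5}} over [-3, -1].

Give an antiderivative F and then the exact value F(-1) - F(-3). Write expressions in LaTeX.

Antiderivative: F(\theta) = - \frac{\theta^{6}}{3} - \frac{4 \theta^{5}}{3} - \frac{16 \theta^{4}}{9} - \frac{64 \theta^{3}}{81} + \frac{3 \sqrt{2 \theta^{2} + 5}}{2}; value = - \frac{3 \sqrt{23}}{2} + \frac{3 \sqrt{7}}{2} + \frac{3376}{81}

The integrand splits into summands that can be handled one at a time.
F(\theta) = - \frac{\theta^{6}}{3} - \frac{4 \theta^{5}}{3} - \frac{16 \theta^{4}}{9} - \frac{64 \theta^{3}}{81} + \frac{3 \sqrt{2 \theta^{2} + 5}}{2} is an antiderivative of f.
Check: d/d\theta[- \frac{\theta^{6}}{3} - \frac{4 \theta^{5}}{3} - \frac{16 \theta^{4}}{9} - \frac{64 \theta^{3}}{81} + \frac{3 \sqrt{2 \theta^{2} + 5}}{2}] = \frac{- 54 \theta^{5} \sqrt{2 \theta^{2} + 5} - 180 \theta^{4} \sqrt{2 \theta^{2} + 5} - 192 \theta^{3} \sqrt{2 \theta^{2} + 5} - 64 \theta^{2} \sqrt{2 \theta^{2} + 5} + 81 \theta}{27 \sqrt{2 \theta^{2} + 5}}, which equals f(\theta).
F(-1) = \frac{1}{81} + \frac{3 \sqrt{7}}{2}; F(-3) = - \frac{125}{3} + \frac{3 \sqrt{23}}{2}.
Integral = F(-1) - F(-3) = - \frac{3 \sqrt{23}}{2} + \frac{3 \sqrt{7}}{2} + \frac{3376}{81}.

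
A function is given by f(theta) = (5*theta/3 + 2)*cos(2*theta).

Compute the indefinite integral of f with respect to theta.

Differentiate the proposed F(theta) back; it has to land on f(theta) exactly.
Check: d/dtheta[5*theta*sin(2*theta)/6 + sin(2*theta) + 5*cos(2*theta)/12] = 5*theta*cos(2*theta)/3 + 2*cos(2*theta), which equals f(theta).

F(theta) = 5*theta*sin(2*theta)/6 + sin(2*theta) + 5*cos(2*theta)/12 + C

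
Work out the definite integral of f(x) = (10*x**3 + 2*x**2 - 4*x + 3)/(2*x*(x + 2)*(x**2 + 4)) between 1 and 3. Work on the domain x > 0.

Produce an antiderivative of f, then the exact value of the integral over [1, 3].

Factor the denominator (2*x*(x + 2)*(x**2 + 4)) and decompose: f = (93*x - 166)/(32*(x**2 + 4)) + 61/(32*(x + 2)) + 3/(16*x); each piece integrates to a log, atan, or power term.
F(x) = -(-12*log(x) - 122*log(x + 2) - 93*log(x**2 + 4) + 166*atan(x/2))/64 is an antiderivative of f.
Check: d/dx[-(-12*log(x) - 122*log(x + 2) - 93*log(x**2 + 4) + 166*atan(x/2))/64] = (10*x**3 + 2*x**2 - 4*x + 3)/(2*x**4 + 4*x**3 + 8*x**2 + 16*x), which equals f(x).
F(3) = -83*atan(3/2)/32 + 3*log(3)/16 + 61*log(5)/32 + 93*log(13)/64; F(1) = -83*atan(1/2)/32 + 61*log(3)/32 + 93*log(5)/64.
Integral = F(3) - F(1) = -83*atan(3/2)/32 - 55*log(3)/32 + 29*log(5)/64 + 83*atan(1/2)/32 + 93*log(13)/64.

Antiderivative: F(x) = -(-12*log(x) - 122*log(x + 2) - 93*log(x**2 + 4) + 166*atan(x/2))/64; value = -83*atan(3/2)/32 - 55*log(3)/32 + 29*log(5)/64 + 83*atan(1/2)/32 + 93*log(13)/64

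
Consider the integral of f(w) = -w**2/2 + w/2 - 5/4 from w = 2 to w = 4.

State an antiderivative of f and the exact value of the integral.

Antiderivative: F(w) = w*(-2*w**2 + 3*w - 15)/12; value = -53/6

Integrate term by term and add the pieces.
F(w) = w*(-2*w**2 + 3*w - 15)/12 is an antiderivative of f.
Check: d/dw[w*(-2*w**2 + 3*w - 15)/12] = -w**2/2 + w/2 - 5/4 = f(w).
F(4) = -35/3; F(2) = -17/6.
Integral = F(4) - F(2) = -53/6.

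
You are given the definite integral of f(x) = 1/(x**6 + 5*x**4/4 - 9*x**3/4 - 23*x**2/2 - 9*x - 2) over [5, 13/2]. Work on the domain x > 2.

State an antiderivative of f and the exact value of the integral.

Antiderivative: F(x) = (1156*x*log(x - 2) + 44544*x*log(x + 1/2) - 46240*x*log(x + 1) + 270*x*log(x**2 + 4) + 3180*x*atan(x/2) + 578*log(x - 2) + 22272*log(x + 1/2) - 23120*log(x + 1) + 135*log(x**2 + 4) + 1590*atan(x/2) + 32640)/(173400*x + 86700); value = -4*log(15/2)/15 - 1856*log(11/2)/7225 - 53*atan(5/2)/2890 - 48/6545 - log(3)/150 - 9*log(29)/5780 + 9*log(185/4)/5780 + log(9/2)/150 + 53*atan(13/4)/2890 + 4*log(6)/15 + 1856*log(7)/7225

The denominator factors as (x - 2)*(x + 1)*(2*x + 1)**2*(x**2 + 4); partial fractions split f into directly integrable pieces: (9*x + 106)/(2890*(x**2 + 4)) + 3712/(7225*(2*x + 1)) - 64/(85*(2*x + 1)**2) - 4/(15*(x + 1)) + 1/(150*(x - 2)).
F(x) = (1156*x*log(x - 2) + 44544*x*log(x + 1/2) - 46240*x*log(x + 1) + 270*x*log(x**2 + 4) + 3180*x*atan(x/2) + 578*log(x - 2) + 22272*log(x + 1/2) - 23120*log(x + 1) + 135*log(x**2 + 4) + 1590*atan(x/2) + 32640)/(173400*x + 86700) is an antiderivative of f.
Check: d/dx[(1156*x*log(x - 2) + 44544*x*log(x + 1/2) - 46240*x*log(x + 1) + 270*x*log(x**2 + 4) + 3180*x*atan(x/2) + 578*log(x - 2) + 22272*log(x + 1/2) - 23120*log(x + 1) + 135*log(x**2 + 4) + 1590*atan(x/2) + 32640)/(173400*x + 86700)] = 4/(4*x**6 + 5*x**4 - 9*x**3 - 46*x**2 - 36*x - 8), which equals f(x).
F(13/2) = -4*log(15/2)/15 + 9*log(185/4)/5780 + log(9/2)/150 + 53*atan(13/4)/2890 + 16/595 + 1856*log(7)/7225; F(5) = -4*log(6)/15 + 9*log(29)/5780 + log(3)/150 + 53*atan(5/2)/2890 + 32/935 + 1856*log(11/2)/7225.
Integral = F(13/2) - F(5) = -4*log(15/2)/15 - 1856*log(11/2)/7225 - 53*atan(5/2)/2890 - 48/6545 - log(3)/150 - 9*log(29)/5780 + 9*log(185/4)/5780 + log(9/2)/150 + 53*atan(13/4)/2890 + 4*log(6)/15 + 1856*log(7)/7225.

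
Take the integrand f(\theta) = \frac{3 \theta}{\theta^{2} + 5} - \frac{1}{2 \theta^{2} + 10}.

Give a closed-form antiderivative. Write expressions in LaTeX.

The integrand splits into summands that can be handled one at a time.
Check: d/d\theta[\frac{3 \log{\left(\theta^{2} + 5 \right)}}{2} - \frac{\sqrt{5} \operatorname{atan}{\left(\frac{\sqrt{5} \theta}{5} \right)}}{10}] = \frac{6 \theta - 1}{2 \theta^{2} + 10}, which equals f(\theta).

An antiderivative is F(\theta) = \frac{3 \log{\left(\theta^{2} + 5 \right)}}{2} - \frac{\sqrt{5} \operatorname{atan}{\left(\frac{\sqrt{5} \theta}{5} \right)}}{10}.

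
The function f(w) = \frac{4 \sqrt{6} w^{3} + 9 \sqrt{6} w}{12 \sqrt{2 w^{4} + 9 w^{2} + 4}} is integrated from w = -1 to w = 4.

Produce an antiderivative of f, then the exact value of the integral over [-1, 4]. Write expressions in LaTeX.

The substitution u = \frac{w^{4}}{3} + \frac{3 w^{2}}{2} + \frac{2}{3} works: f is exactly (dF/du)*(du/dw) for that inner function.
F(w) = \frac{\sqrt{\frac{w^{4}}{3} + \frac{3 w^{2}}{2} + \frac{2}{3}}}{2} is an antiderivative of f.
Check: d/dw[\frac{\sqrt{\frac{w^{4}}{3} + \frac{3 w^{2}}{2} + \frac{2}{3}}}{2}] = \frac{4 \sqrt{6} w^{3} + 9 \sqrt{6} w}{12 \sqrt{2 w^{4} + 9 w^{2} + 4}} = f(w).
F(4) = \frac{\sqrt{110}}{2}; F(-1) = \frac{\sqrt{10}}{4}.
Integral = F(4) - F(-1) = - \frac{\sqrt{10}}{4} + \frac{\sqrt{110}}{2}.

Antiderivative: F(w) = \frac{\sqrt{\frac{w^{4}}{3} + \frac{3 w^{2}}{2} + \frac{2}{3}}}{2}; value = - \frac{\sqrt{10}}{4} + \frac{\sqrt{110}}{2}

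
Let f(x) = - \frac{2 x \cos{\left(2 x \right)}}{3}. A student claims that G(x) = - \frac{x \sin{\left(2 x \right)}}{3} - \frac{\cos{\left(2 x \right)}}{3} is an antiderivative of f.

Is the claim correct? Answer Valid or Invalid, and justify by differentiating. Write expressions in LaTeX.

d/dx[G] = - \frac{2 x \cos{\left(2 x \right)}}{3} + \frac{\sin{\left(2 x \right)}}{3}
d/dx[G] - f(x) = \frac{\sin{\left(2 x \right)}}{3} != 0.

Invalid: d/dx[G] - f = \frac{\sin{\left(2 x \right)}}{3}, which is not 0.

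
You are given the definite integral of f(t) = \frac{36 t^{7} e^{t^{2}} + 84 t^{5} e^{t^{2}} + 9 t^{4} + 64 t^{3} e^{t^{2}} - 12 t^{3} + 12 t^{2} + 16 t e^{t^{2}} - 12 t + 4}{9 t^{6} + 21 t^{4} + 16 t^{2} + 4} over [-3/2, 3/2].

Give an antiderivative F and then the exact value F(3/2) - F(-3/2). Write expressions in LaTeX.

Antiderivative: F(t) = \frac{6 t^{2} e^{t^{2}} + 3 t^{2} \operatorname{atan}{\left(t \right)} + 4 e^{t^{2}} + 2 \operatorname{atan}{\left(t \right)} + 2}{3 t^{2} + 2}; value = 2 \operatorname{atan}{\left(\frac{3}{2} \right)}

Recover f(t) by differentiating a candidate F(t); any mismatch rules it out.
F(t) = \frac{6 t^{2} e^{t^{2}} + 3 t^{2} \operatorname{atan}{\left(t \right)} + 4 e^{t^{2}} + 2 \operatorname{atan}{\left(t \right)} + 2}{3 t^{2} + 2} is an antiderivative of f.
Check: d/dt[\frac{6 t^{2} e^{t^{2}} + 3 t^{2} \operatorname{atan}{\left(t \right)} + 4 e^{t^{2}} + 2 \operatorname{atan}{\left(t \right)} + 2}{3 t^{2} + 2}] = \frac{36 t^{7} e^{t^{2}} + 84 t^{5} e^{t^{2}} + 9 t^{4} + 64 t^{3} e^{t^{2}} - 12 t^{3} + 12 t^{2} + 16 t e^{t^{2}} - 12 t + 4}{9 t^{6} + 21 t^{4} + 16 t^{2} + 4} = f(t).
F(3/2) = \frac{8}{35} + \operatorname{atan}{\left(\frac{3}{2} \right)} + 2 e^{\frac{9}{4}}; F(-3/2) = - \operatorname{atan}{\left(\frac{3}{2} \right)} + \frac{8}{35} + 2 e^{\frac{9}{4}}.
Integral = F(3/2) - F(-3/2) = 2 \operatorname{atan}{\left(\frac{3}{2} \right)}.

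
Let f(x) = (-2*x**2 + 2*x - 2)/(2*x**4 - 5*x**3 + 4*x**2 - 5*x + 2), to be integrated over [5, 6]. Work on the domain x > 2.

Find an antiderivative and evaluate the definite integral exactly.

Factor the denominator ((x - 2)*(2*x - 1)*(x**2 + 1)) and decompose: f = -2/(5*(x**2 + 1)) + 4/(5*(2*x - 1)) - 2/(5*(x - 2)); each piece integrates to a log, atan, or power term.
F(x) = -2*log(x - 2)/5 + 2*log(x - 1/2)/5 - 2*atan(x)/5 is an antiderivative of f.
Check: d/dx[-2*log(x - 2)/5 + 2*log(x - 1/2)/5 - 2*atan(x)/5] = (-2*x**2 + 2*x - 2)/(2*x**4 - 5*x**3 + 4*x**2 - 5*x + 2) = f(x).
F(6) = -2*atan(6)/5 - 2*log(4)/5 + 2*log(11/2)/5; F(5) = -2*atan(5)/5 - 2*log(3)/5 + 2*log(9/2)/5.
Integral = F(6) - F(5) = -2*log(9/2)/5 - 2*atan(6)/5 - 2*log(4)/5 + 2*log(3)/5 + 2*atan(5)/5 + 2*log(11/2)/5.

Antiderivative: F(x) = -2*log(x - 2)/5 + 2*log(x - 1/2)/5 - 2*atan(x)/5; value = -2*log(9/2)/5 - 2*atan(6)/5 - 2*log(4)/5 + 2*log(3)/5 + 2*atan(5)/5 + 2*log(11/2)/5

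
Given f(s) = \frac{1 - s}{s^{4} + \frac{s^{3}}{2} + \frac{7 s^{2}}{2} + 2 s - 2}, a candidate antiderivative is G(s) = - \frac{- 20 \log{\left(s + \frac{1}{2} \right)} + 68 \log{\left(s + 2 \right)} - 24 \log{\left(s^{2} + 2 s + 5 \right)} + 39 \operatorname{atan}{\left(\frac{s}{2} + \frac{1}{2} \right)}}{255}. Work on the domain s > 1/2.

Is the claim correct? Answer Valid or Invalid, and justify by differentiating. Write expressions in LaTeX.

Invalid: d/ds[G] - f = \frac{12 s^{4} + 12 s^{3} + 6 s^{2} - 30 s - 20}{4 s^{8} + 20 s^{7} + 67 s^{6} + 151 s^{5} + 231 s^{4} + 265 s^{3} + 98 s^{2} - 76 s - 40}, which is not 0.

d/ds[G] = - \frac{2 s}{2 s^{4} + 9 s^{3} + 22 s^{2} + 29 s + 10}
d/ds[G] - f(s) = \frac{12 s^{4} + 12 s^{3} + 6 s^{2} - 30 s - 20}{4 s^{8} + 20 s^{7} + 67 s^{6} + 151 s^{5} + 231 s^{4} + 265 s^{3} + 98 s^{2} - 76 s - 40} != 0.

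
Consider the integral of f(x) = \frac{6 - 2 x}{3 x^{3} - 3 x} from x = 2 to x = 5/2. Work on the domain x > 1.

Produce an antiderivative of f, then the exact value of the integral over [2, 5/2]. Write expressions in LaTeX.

The denominator factors as 3 x \left(x - 1\right) \left(x + 1\right); partial fractions split f into directly integrable pieces: \frac{4}{3 \left(x + 1\right)} + \frac{2}{3 \left(x - 1\right)} - \frac{2}{x}.
F(x) = - 2 \log{\left(x \right)} + \frac{2 \log{\left(x - 1 \right)}}{3} + \frac{4 \log{\left(x + 1 \right)}}{3} is an antiderivative of f.
Check: d/dx[- 2 \log{\left(x \right)} + \frac{2 \log{\left(x - 1 \right)}}{3} + \frac{4 \log{\left(x + 1 \right)}}{3}] = \frac{6 - 2 x}{3 x^{3} - 3 x} = f(x).
F(5/2) = - 2 \log{\left(\frac{5}{2} \right)} + \frac{2 \log{\left(\frac{3}{2} \right)}}{3} + \frac{4 \log{\left(\frac{7}{2} \right)}}{3}; F(2) = - 2 \log{\left(2 \right)} + \frac{4 \log{\left(3 \right)}}{3}.
Integral = F(5/2) - F(2) = - 2 \log{\left(\frac{5}{2} \right)} - \frac{4 \log{\left(3 \right)}}{3} + \frac{2 \log{\left(\frac{3}{2} \right)}}{3} + 2 \log{\left(2 \right)} + \frac{4 \log{\left(\frac{7}{2} \right)}}{3}.

Antiderivative: F(x) = - 2 \log{\left(x \right)} + \frac{2 \log{\left(x - 1 \right)}}{3} + \frac{4 \log{\left(x + 1 \right)}}{3}; value = - 2 \log{\left(\frac{5}{2} \right)} - \frac{4 \log{\left(3 \right)}}{3} + \frac{2 \log{\left(\frac{3}{2} \right)}}{3} + 2 \log{\left(2 \right)} + \frac{4 \log{\left(\frac{7}{2} \right)}}{3}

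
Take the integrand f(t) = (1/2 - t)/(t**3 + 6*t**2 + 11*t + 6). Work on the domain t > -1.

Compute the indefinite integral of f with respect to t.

F(t) = 3*log(t + 1)/4 - 5*log(t + 2)/2 + 7*log(t + 3)/4 + C

The denominator factors as 2*(t + 1)*(t + 2)*(t + 3); partial fractions split f into directly integrable pieces: 7/(4*(t + 3)) - 5/(2*(t + 2)) + 3/(4*(t + 1)).
Check: d/dt[3*log(t + 1)/4 - 5*log(t + 2)/2 + 7*log(t + 3)/4] = (1 - 2*t)/(2*t**3 + 12*t**2 + 22*t + 12), which equals f(t).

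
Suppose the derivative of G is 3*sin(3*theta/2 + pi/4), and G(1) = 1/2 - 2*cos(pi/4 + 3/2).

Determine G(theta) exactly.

Any candidate G(theta) must reproduce the stated G'(theta) exactly.
A general antiderivative is -2*cos(3*theta/2 + pi/4) + C.
The condition gives C = 1/2 - 2*cos(pi/4 + 3/2) - (-2*cos(pi/4 + 3/2)) = 1/2.
So G(theta) = -(4*cos(3*theta/2 + pi/4) - 1)/2.
Check: d/dtheta[-(4*cos(3*theta/2 + pi/4) - 1)/2] = 3*sin(3*theta/2 + pi/4) = G'(theta).

G(theta) = -(4*cos(3*theta/2 + pi/4) - 1)/2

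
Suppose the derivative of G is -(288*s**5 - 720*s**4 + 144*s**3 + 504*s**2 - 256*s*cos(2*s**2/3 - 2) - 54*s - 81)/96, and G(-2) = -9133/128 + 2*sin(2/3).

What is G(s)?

A first test for any G(s): its s-derivative must equal the given G'(s).
A general antiderivative is -(s**2 - s - 3/4)**3/2 + 2*sin(2*s**2/3 - 2) + C.
The condition gives C = -9133/128 + 2*sin(2/3) - (-9261/128 + 2*sin(2/3)) = 1.
So G(s) = -s**6/2 + 3*s**5/2 - 3*s**4/8 - 7*s**3/4 + 9*s**2/32 + 27*s/32 + 2*sin(2*s**2/3 - 2) + 155/128.
Check: d/ds[-s**6/2 + 3*s**5/2 - 3*s**4/8 - 7*s**3/4 + 9*s**2/32 + 27*s/32 + 2*sin(2*s**2/3 - 2) + 155/128] = -3*s**5 + 15*s**4/2 - 3*s**3/2 - 21*s**2/4 + 8*s*cos(2*s**2/3 - 2)/3 + 9*s/16 + 27/32, which equals G'(s).

G(s) = -s**6/2 + 3*s**5/2 - 3*s**4/8 - 7*s**3/4 + 9*s**2/32 + 27*s/32 + 2*sin(2*s**2/3 - 2) + 155/128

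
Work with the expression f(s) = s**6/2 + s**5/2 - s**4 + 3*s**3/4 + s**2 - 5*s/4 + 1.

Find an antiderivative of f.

The integrand splits into summands that can be handled one at a time.
Check: d/ds[s**7/14 + s**6/12 - s**5/5 + 3*s**4/16 + s**3/3 - 5*s**2/8 + s] = s**6/2 + s**5/2 - s**4 + 3*s**3/4 + s**2 - 5*s/4 + 1 = f(s).

An antiderivative is F(s) = s**7/14 + s**6/12 - s**5/5 + 3*s**4/16 + s**3/3 - 5*s**2/8 + s.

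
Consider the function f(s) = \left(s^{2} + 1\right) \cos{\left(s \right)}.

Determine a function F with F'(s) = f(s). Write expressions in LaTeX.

An antiderivative is F(s) = s^{2} \sin{\left(s \right)} + 2 s \cos{\left(s \right)} - \sin{\left(s \right)}.

Differentiate the proposed F(s) back; it has to land on f(s) exactly.
Check: d/ds[s^{2} \sin{\left(s \right)} + 2 s \cos{\left(s \right)} - \sin{\left(s \right)}] = s^{2} \cos{\left(s \right)} + \cos{\left(s \right)}, which equals f(s).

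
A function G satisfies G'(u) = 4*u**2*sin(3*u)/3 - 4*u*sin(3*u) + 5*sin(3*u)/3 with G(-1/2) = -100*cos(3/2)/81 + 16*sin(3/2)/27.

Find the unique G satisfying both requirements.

The integrand splits into summands that can be handled one at a time.
A general antiderivative is -4*u**2*cos(3*u)/9 + 8*u*sin(3*u)/27 + 4*u*cos(3*u)/3 - 4*sin(3*u)/9 - 37*cos(3*u)/81 + C.
The condition gives C = -100*cos(3/2)/81 + 16*sin(3/2)/27 - (-100*cos(3/2)/81 + 16*sin(3/2)/27) = 0.
So G(u) = -4*u**2*cos(3*u)/9 + 8*u*sin(3*u)/27 + 4*u*cos(3*u)/3 - 4*sin(3*u)/9 - 37*cos(3*u)/81.
Check: d/du[-4*u**2*cos(3*u)/9 + 8*u*sin(3*u)/27 + 4*u*cos(3*u)/3 - 4*sin(3*u)/9 - 37*cos(3*u)/81] = 4*u**2*sin(3*u)/3 - 4*u*sin(3*u) + 5*sin(3*u)/3 = G'(u).

G(u) = -4*u**2*cos(3*u)/9 + 8*u*sin(3*u)/27 + 4*u*cos(3*u)/3 - 4*sin(3*u)/9 - 37*cos(3*u)/81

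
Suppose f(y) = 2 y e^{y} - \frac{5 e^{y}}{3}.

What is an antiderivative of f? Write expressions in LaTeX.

An antiderivative is F(y) = 2 y e^{y} - \frac{11 e^{y}}{3}.

f has the shape u'v + uv' for u = 2 y - \frac{11}{3} and v = e^{y} — it is the derivative of the product u*v.
Check: d/dy[2 y e^{y} - \frac{11 e^{y}}{3}] = 2 y e^{y} - \frac{5 e^{y}}{3} = f(y).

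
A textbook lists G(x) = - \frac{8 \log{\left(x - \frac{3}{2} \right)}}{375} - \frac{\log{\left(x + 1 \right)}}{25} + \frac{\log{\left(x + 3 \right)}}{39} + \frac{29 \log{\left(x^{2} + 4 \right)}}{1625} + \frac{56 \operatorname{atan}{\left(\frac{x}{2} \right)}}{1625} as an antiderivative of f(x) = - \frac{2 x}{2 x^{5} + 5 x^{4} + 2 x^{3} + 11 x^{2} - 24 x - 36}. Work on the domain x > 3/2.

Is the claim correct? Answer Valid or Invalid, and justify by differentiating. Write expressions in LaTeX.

d/dx[G] = - \frac{2 x}{2 x^{5} + 5 x^{4} + 2 x^{3} + 11 x^{2} - 24 x - 36}
This equals f(x) exactly, so the claim holds.

Valid. The derivative of G reproduces f.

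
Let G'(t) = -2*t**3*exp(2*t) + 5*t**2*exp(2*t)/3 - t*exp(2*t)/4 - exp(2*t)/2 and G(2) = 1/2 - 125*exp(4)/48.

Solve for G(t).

G'(t) has the shape u'v + uv' for u = -t**3 + 7*t**2/3 - 59*t/24 + 47/48 and v = exp(2*t) — it is the derivative of the product u*v.
A general antiderivative is (-48*t**3 + 112*t**2 - 118*t + 47)*exp(2*t)/48 + C.
The condition gives C = 1/2 - 125*exp(4)/48 - (-125*exp(4)/48) = 1/2.
So G(t) = -(48*t**3*exp(2*t) - 112*t**2*exp(2*t) + 118*t*exp(2*t) - 47*exp(2*t) - 24)/48.
Check: d/dt[-(48*t**3*exp(2*t) - 112*t**2*exp(2*t) + 118*t*exp(2*t) - 47*exp(2*t) - 24)/48] = -2*t**3*exp(2*t) + 5*t**2*exp(2*t)/3 - t*exp(2*t)/4 - exp(2*t)/2 = G'(t).

G(t) = -(48*t**3*exp(2*t) - 112*t**2*exp(2*t) + 118*t*exp(2*t) - 47*exp(2*t) - 24)/48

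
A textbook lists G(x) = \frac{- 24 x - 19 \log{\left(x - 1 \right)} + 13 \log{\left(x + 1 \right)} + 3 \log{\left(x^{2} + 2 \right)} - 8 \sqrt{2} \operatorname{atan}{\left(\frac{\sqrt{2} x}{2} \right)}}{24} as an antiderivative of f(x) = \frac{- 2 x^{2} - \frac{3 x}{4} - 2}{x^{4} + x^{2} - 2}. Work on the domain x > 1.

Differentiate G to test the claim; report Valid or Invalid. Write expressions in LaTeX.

d/dx[G] = \frac{- 4 x^{4} - 12 x^{2} - 3 x}{4 x^{4} + 4 x^{2} - 8}
d/dx[G] - f(x) = -1 != 0.

Invalid: d/dx[G] - f = -1, which is not 0.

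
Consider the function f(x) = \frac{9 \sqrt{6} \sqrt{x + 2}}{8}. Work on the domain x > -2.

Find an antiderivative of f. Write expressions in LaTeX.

Since d/dx undoes antidifferentiation here, F'(x) = f(x) is required of F(x).
Check: d/dx[\frac{3 \sqrt{6} \left(x + 2\right)^{\frac{3}{2}}}{4}] = \frac{9 \sqrt{6} \sqrt{x + 2}}{8} = f(x).

An antiderivative is F(x) = \frac{3 \sqrt{6} \left(x + 2\right)^{\frac{3}{2}}}{4}.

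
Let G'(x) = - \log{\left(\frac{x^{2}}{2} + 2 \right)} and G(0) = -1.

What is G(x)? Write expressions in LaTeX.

G(x) = - x \log{\left(\frac{x^{2}}{2} + 2 \right)} + 2 x - 4 \operatorname{atan}{\left(\frac{x}{2} \right)} - 1

Differentiate the proposed G(x) back; it has to land on the given G'(x).
A general antiderivative is - x \log{\left(\frac{x^{2}}{2} + 2 \right)} + 2 x - 4 \operatorname{atan}{\left(\frac{x}{2} \right)} + C.
The condition gives C = -1 - (0) = -1.
So G(x) = - x \log{\left(\frac{x^{2}}{2} + 2 \right)} + 2 x - 4 \operatorname{atan}{\left(\frac{x}{2} \right)} - 1.
Check: d/dx[- x \log{\left(\frac{x^{2}}{2} + 2 \right)} + 2 x - 4 \operatorname{atan}{\left(\frac{x}{2} \right)} - 1] = - \log{\left(\frac{x^{2}}{2} + 2 \right)} = G'(x).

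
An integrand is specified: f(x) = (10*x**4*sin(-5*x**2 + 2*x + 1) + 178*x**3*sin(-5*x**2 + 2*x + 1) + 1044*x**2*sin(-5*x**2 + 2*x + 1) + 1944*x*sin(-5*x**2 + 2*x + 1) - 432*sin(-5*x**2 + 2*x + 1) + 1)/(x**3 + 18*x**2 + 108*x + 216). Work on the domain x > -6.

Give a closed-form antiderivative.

An antiderivative is F(x) = (2*x**2*cos(-5*x**2 + 2*x + 1) + 24*x*cos(-5*x**2 + 2*x + 1) + 72*cos(-5*x**2 + 2*x + 1) - 1)/(2*x**2 + 24*x + 72).

Check any antiderivative F(x) by computing F'(x) and comparing it with f(x).
Check: d/dx[(2*x**2*cos(-5*x**2 + 2*x + 1) + 24*x*cos(-5*x**2 + 2*x + 1) + 72*cos(-5*x**2 + 2*x + 1) - 1)/(2*x**2 + 24*x + 72)] = (10*x**4*sin(-5*x**2 + 2*x + 1) + 178*x**3*sin(-5*x**2 + 2*x + 1) + 1044*x**2*sin(-5*x**2 + 2*x + 1) + 1944*x*sin(-5*x**2 + 2*x + 1) - 432*sin(-5*x**2 + 2*x + 1) + 1)/(x**3 + 18*x**2 + 108*x + 216) = f(x).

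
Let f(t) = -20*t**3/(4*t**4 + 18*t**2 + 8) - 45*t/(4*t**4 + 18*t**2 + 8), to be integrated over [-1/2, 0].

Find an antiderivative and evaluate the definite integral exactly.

Antiderivative: F(t) = -5*log(2*t**4 + 9*t**2 + 4)/4; value = 5*log(17/16)/4 - 5*log(2/3)/4

f matches the chain-rule pattern g'(h)*h' with inner function h(t) = t**4/3 + 3*t**2/2 + 2/3; substituting u = h(t) collapses the integral.
F(t) = -5*log(2*t**4 + 9*t**2 + 4)/4 is an antiderivative of f.
Check: d/dt[-5*log(2*t**4 + 9*t**2 + 4)/4] = (-20*t**3 - 45*t)/(4*t**4 + 18*t**2 + 8), which equals f(t).
F(0) = -5*log(4)/4; F(-1/2) = -5*log(51/8)/4.
Integral = F(0) - F(-1/2) = 5*log(17/16)/4 - 5*log(2/3)/4.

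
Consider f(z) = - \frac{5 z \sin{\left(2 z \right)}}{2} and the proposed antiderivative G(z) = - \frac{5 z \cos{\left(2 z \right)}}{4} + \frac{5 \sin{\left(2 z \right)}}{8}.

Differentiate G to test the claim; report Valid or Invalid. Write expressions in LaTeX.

d/dz[G] = \frac{5 z \sin{\left(2 z \right)}}{2}
d/dz[G] - f(z) = 5 z \sin{\left(2 z \right)} != 0.

Invalid: d/dz[G] - f = 5 z \sin{\left(2 z \right)}, which is not 0.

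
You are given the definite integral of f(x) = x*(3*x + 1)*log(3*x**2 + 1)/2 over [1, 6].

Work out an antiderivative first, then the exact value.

Antiderivative: F(x) = x**3*log(3*x**2 + 1)/2 - x**3/3 + x**2*log(3*x**2 + 1)/4 - x**2/4 + x/3 + log(x**2 + 1/3)/12 - sqrt(3)*atan(sqrt(3)*x)/9; value = -315/4 - 3*log(4)/4 - sqrt(3)*atan(6*sqrt(3))/9 - log(4/3)/12 + sqrt(3)*pi/27 + log(109/3)/12 + 117*log(109)

Differentiate the proposed F(x) back; it has to land on f(x) exactly.
F(x) = x**3*log(3*x**2 + 1)/2 - x**3/3 + x**2*log(3*x**2 + 1)/4 - x**2/4 + x/3 + log(x**2 + 1/3)/12 - sqrt(3)*atan(sqrt(3)*x)/9 is an antiderivative of f.
Check: d/dx[x**3*log(3*x**2 + 1)/2 - x**3/3 + x**2*log(3*x**2 + 1)/4 - x**2/4 + x/3 + log(x**2 + 1/3)/12 - sqrt(3)*atan(sqrt(3)*x)/9] = 3*x**2*log(3*x**2 + 1)/2 + x*log(3*x**2 + 1)/2, which equals f(x).
F(6) = -79 - sqrt(3)*atan(6*sqrt(3))/9 + log(109/3)/12 + 117*log(109); F(1) = -1/4 - sqrt(3)*pi/27 + log(4/3)/12 + 3*log(4)/4.
Integral = F(6) - F(1) = -315/4 - 3*log(4)/4 - sqrt(3)*atan(6*sqrt(3))/9 - log(4/3)/12 + sqrt(3)*pi/27 + log(109/3)/12 + 117*log(109).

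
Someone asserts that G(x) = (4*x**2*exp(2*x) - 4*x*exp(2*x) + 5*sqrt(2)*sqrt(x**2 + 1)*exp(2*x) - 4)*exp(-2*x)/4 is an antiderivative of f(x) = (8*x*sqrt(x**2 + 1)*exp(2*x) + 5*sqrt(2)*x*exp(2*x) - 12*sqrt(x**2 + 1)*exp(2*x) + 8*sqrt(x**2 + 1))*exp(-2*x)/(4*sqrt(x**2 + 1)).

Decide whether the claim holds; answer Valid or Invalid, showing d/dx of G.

Invalid: d/dx[G] - f = 2, which is not 0.

d/dx[G] = (8*x*sqrt(x**2 + 1)*exp(2*x) + 5*sqrt(2)*x*exp(2*x) - 4*sqrt(x**2 + 1)*exp(2*x) + 8*sqrt(x**2 + 1))*exp(-2*x)/(4*sqrt(x**2 + 1))
d/dx[G] - f(x) = 2 != 0.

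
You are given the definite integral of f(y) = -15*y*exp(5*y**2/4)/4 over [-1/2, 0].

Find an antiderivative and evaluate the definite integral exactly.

f matches the chain-rule pattern g'(h)*h' with inner function h(y) = 5*y**2/4; substituting u = h(y) collapses the integral.
F(y) = -3*exp(5*y**2/4)/2 is an antiderivative of f.
Check: d/dy[-3*exp(5*y**2/4)/2] = -15*y*exp(5*y**2/4)/4 = f(y).
F(0) = -3/2; F(-1/2) = -3*exp(5/16)/2.
Integral = F(0) - F(-1/2) = -3/2 + 3*exp(5/16)/2.

Antiderivative: F(y) = -3*exp(5*y**2/4)/2; value = -3/2 + 3*exp(5/16)/2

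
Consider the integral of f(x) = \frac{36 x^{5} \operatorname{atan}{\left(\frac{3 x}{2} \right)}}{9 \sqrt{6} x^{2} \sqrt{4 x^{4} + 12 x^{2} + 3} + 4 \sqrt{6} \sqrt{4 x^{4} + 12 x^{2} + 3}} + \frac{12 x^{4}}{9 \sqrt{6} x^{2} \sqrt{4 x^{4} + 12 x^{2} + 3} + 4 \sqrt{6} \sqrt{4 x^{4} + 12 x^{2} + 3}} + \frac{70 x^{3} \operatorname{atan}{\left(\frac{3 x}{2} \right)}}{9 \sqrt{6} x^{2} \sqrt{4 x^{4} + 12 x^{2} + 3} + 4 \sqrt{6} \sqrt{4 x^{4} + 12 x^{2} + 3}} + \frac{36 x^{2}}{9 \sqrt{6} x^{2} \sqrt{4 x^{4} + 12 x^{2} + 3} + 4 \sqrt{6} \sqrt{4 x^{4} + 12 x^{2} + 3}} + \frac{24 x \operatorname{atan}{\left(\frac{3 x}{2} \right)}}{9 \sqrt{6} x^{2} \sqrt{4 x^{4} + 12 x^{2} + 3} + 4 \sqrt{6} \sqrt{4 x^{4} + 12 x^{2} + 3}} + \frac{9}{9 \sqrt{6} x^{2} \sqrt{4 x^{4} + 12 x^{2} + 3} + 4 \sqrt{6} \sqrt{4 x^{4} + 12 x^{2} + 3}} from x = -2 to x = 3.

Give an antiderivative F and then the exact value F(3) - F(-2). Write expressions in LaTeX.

Antiderivative: F(x) = \frac{\sqrt{6} \sqrt{4 x^{4} + 12 x^{2} + 3} \operatorname{atan}{\left(\frac{3 x}{2} \right)}}{12}; value = \frac{\sqrt{690} \operatorname{atan}{\left(3 \right)}}{12} + \frac{\sqrt{290} \operatorname{atan}{\left(\frac{9}{2} \right)}}{4}

f has the shape u'v + uv' for u = \frac{\sqrt{\frac{2 x^{4}}{3} + 2 x^{2} + \frac{1}{2}}}{2} and v = \operatorname{atan}{\left(\frac{3 x}{2} \right)} — it is the derivative of the product u*v.
F(x) = \frac{\sqrt{6} \sqrt{4 x^{4} + 12 x^{2} + 3} \operatorname{atan}{\left(\frac{3 x}{2} \right)}}{12} is an antiderivative of f.
Check: d/dx[\frac{\sqrt{6} \sqrt{4 x^{4} + 12 x^{2} + 3} \operatorname{atan}{\left(\frac{3 x}{2} \right)}}{12}] = \frac{36 \sqrt{6} x^{5} \operatorname{atan}{\left(\frac{3 x}{2} \right)} + 12 \sqrt{6} x^{4} + 70 \sqrt{6} x^{3} \operatorname{atan}{\left(\frac{3 x}{2} \right)} + 36 \sqrt{6} x^{2} + 24 \sqrt{6} x \operatorname{atan}{\left(\frac{3 x}{2} \right)} + 9 \sqrt{6}}{54 x^{2} \sqrt{4 x^{4} + 12 x^{2} + 3} + 24 \sqrt{4 x^{4} + 12 x^{2} + 3}}, which equals f(x).
F(3) = \frac{\sqrt{290} \operatorname{atan}{\left(\frac{9}{2} \right)}}{4}; F(-2) = - \frac{\sqrt{690} \operatorname{atan}{\left(3 \right)}}{12}.
Integral = F(3) - F(-2) = \frac{\sqrt{690} \operatorname{atan}{\left(3 \right)}}{12} + \frac{\sqrt{290} \operatorname{atan}{\left(\frac{9}{2} \right)}}{4}.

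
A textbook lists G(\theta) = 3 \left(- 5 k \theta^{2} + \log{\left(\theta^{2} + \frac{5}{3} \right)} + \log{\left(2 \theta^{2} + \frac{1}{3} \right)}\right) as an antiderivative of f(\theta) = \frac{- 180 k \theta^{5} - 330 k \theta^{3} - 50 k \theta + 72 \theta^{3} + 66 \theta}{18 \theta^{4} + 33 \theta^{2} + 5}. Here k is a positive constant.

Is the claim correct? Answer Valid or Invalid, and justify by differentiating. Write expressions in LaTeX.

Invalid: d/d\theta[G] - f = \frac{- 360 k \theta^{5} - 660 k \theta^{3} - 100 k \theta + 144 \theta^{3} + 132 \theta}{18 \theta^{4} + 33 \theta^{2} + 5}, which is not 0.

d/d\theta[G] = \frac{- 540 k \theta^{5} - 990 k \theta^{3} - 150 k \theta + 216 \theta^{3} + 198 \theta}{18 \theta^{4} + 33 \theta^{2} + 5}
d/d\theta[G] - f(\theta) = \frac{- 360 k \theta^{5} - 660 k \theta^{3} - 100 k \theta + 144 \theta^{3} + 132 \theta}{18 \theta^{4} + 33 \theta^{2} + 5} != 0.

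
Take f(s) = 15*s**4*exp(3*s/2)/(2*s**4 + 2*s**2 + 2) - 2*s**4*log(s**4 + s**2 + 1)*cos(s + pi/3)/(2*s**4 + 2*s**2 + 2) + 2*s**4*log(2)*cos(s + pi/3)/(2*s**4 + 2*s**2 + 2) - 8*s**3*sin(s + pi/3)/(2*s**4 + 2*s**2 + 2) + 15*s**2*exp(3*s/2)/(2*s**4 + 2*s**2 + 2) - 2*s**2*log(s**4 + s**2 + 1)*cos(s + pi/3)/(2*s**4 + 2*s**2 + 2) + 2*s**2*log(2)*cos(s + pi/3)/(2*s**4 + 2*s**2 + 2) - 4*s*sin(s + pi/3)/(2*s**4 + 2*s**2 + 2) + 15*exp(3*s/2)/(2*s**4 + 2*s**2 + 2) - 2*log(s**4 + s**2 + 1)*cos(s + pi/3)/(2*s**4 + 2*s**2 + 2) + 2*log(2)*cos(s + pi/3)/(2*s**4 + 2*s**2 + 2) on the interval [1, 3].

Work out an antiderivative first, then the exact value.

Antiderivative: F(s) = 5*exp(3*s/2) - log(s**4/2 + s**2/2 + 1/2)*sin(s + pi/3); value = -5*exp(3/2) + log(3/2)*sin(1 + pi/3) - log(91/2)*sin(pi/3 + 3) + 5*exp(9/2)

The integrand splits into summands that can be handled one at a time.
F(s) = 5*exp(3*s/2) - log(s**4/2 + s**2/2 + 1/2)*sin(s + pi/3) is an antiderivative of f.
Check: d/ds[5*exp(3*s/2) - log(s**4/2 + s**2/2 + 1/2)*sin(s + pi/3)] = (15*s**4*exp(3*s/2) - 2*s**4*log(s**4 + s**2 + 1)*cos(s + pi/3) + 2*s**4*log(2)*cos(s + pi/3) - 8*s**3*sin(s + pi/3) + 15*s**2*exp(3*s/2) - 2*s**2*log(s**4 + s**2 + 1)*cos(s + pi/3) + 2*s**2*log(2)*cos(s + pi/3) - 4*s*sin(s + pi/3) + 15*exp(3*s/2) - 2*log(s**4 + s**2 + 1)*cos(s + pi/3) + 2*log(2)*cos(s + pi/3))/(2*s**4 + 2*s**2 + 2), which equals f(s).
F(3) = -log(91/2)*sin(pi/3 + 3) + 5*exp(9/2); F(1) = -log(3/2)*sin(1 + pi/3) + 5*exp(3/2).
Integral = F(3) - F(1) = -5*exp(3/2) + log(3/2)*sin(1 + pi/3) - log(91/2)*sin(pi/3 + 3) + 5*exp(9/2).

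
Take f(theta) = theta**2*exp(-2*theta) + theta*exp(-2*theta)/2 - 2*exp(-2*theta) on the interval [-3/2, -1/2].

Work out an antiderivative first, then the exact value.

f has the shape u'v + uv' for u = -theta**2/2 - 3*theta/4 + 5/8 and v = exp(-2*theta) — it is the derivative of the product u*v.
F(theta) = (-4*theta**2 - 6*theta + 5)*exp(-2*theta)/8 is an antiderivative of f.
Check: d/dtheta[(-4*theta**2 - 6*theta + 5)*exp(-2*theta)/8] = (2*theta**2 + theta - 4)*exp(-2*theta)/2, which equals f(theta).
F(-1/2) = 7*exp(1)/8; F(-3/2) = 5*exp(3)/8.
Integral = F(-1/2) - F(-3/2) = -5*exp(3)/8 + 7*exp(1)/8.

Antiderivative: F(theta) = (-4*theta**2 - 6*theta + 5)*exp(-2*theta)/8; value = -5*exp(3)/8 + 7*exp(1)/8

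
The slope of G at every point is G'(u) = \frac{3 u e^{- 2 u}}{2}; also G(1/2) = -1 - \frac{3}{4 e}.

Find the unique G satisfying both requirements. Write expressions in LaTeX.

G'(u) has the shape v'r + vr' for v = - \frac{3 u}{4} - \frac{3}{8} and r = e^{- 2 u} — it is the derivative of the product v*r.
A general antiderivative is \frac{\left(- 6 u - 3\right) e^{- 2 u}}{8} + C.
The condition gives C = -1 - \frac{3}{4 e} - (- \frac{3}{4 e}) = -1.
So G(u) = - \frac{\left(6 u + 8 e^{2 u} + 3\right) e^{- 2 u}}{8}.
Check: d/du[- \frac{\left(6 u + 8 e^{2 u} + 3\right) e^{- 2 u}}{8}] = \frac{3 u e^{- 2 u}}{2} = G'(u).

G(u) = - \frac{\left(6 u + 8 e^{2 u} + 3\right) e^{- 2 u}}{8}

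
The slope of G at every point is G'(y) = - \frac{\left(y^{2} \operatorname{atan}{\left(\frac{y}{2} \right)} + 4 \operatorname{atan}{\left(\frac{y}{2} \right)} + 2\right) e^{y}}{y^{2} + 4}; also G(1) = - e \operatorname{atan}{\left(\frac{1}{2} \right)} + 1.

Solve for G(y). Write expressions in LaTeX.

G(y) = - e^{y} \operatorname{atan}{\left(\frac{y}{2} \right)} + 1

G'(y) has the shape u'v + uv' for u = - \operatorname{atan}{\left(\frac{y}{2} \right)} and v = e^{y} — it is the derivative of the product u*v.
A general antiderivative is - e^{y} \operatorname{atan}{\left(\frac{y}{2} \right)} + C.
The condition gives C = - e \operatorname{atan}{\left(\frac{1}{2} \right)} + 1 - (- e \operatorname{atan}{\left(\frac{1}{2} \right)}) = 1.
So G(y) = - e^{y} \operatorname{atan}{\left(\frac{y}{2} \right)} + 1.
Check: d/dy[- e^{y} \operatorname{atan}{\left(\frac{y}{2} \right)} + 1] = \frac{- y^{2} e^{y} \operatorname{atan}{\left(\frac{y}{2} \right)} - 4 e^{y} \operatorname{atan}{\left(\frac{y}{2} \right)} - 2 e^{y}}{y^{2} + 4}, which equals G'(y).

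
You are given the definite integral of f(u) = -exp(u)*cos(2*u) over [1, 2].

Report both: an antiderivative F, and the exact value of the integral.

Antiderivative: F(u) = (-2*sin(2*u) - cos(2*u))*exp(u)/5; value = exp(1)*cos(2)/5 - exp(2)*cos(4)/5 + 2*exp(1)*sin(2)/5 - 2*exp(2)*sin(4)/5

Whatever form F(u) takes, F'(u) = f(u) is non-negotiable.
F(u) = (-2*sin(2*u) - cos(2*u))*exp(u)/5 is an antiderivative of f.
Check: d/du[(-2*sin(2*u) - cos(2*u))*exp(u)/5] = -exp(u)*cos(2*u) = f(u).
F(2) = -exp(2)*cos(4)/5 - 2*exp(2)*sin(4)/5; F(1) = -2*exp(1)*sin(2)/5 - exp(1)*cos(2)/5.
Integral = F(2) - F(1) = exp(1)*cos(2)/5 - exp(2)*cos(4)/5 + 2*exp(1)*sin(2)/5 - 2*exp(2)*sin(4)/5.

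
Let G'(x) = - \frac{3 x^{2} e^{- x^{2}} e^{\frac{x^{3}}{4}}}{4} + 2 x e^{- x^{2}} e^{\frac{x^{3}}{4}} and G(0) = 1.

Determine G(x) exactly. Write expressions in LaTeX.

The substitution u = \frac{x^{3}}{4} - x^{2} works: G'(x) is exactly (dG/du)*(du/dx) for that inner function.
A general antiderivative is - e^{\frac{x^{3}}{4} - x^{2}} + C.
The condition gives C = 1 - (-1) = 2.
So G(x) = 2 - e^{- x^{2}} e^{\frac{x^{3}}{4}}.
Check: d/dx[2 - e^{- x^{2}} e^{\frac{x^{3}}{4}}] = \frac{\left(- 3 x^{2} e^{\frac{x^{3}}{4}} + 8 x e^{\frac{x^{3}}{4}}\right) e^{- x^{2}}}{4}, which equals G'(x).

G(x) = 2 - e^{- x^{2}} e^{\frac{x^{3}}{4}}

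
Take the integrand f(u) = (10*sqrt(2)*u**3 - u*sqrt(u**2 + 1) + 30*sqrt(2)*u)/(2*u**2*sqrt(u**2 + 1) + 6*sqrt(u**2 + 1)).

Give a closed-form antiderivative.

An antiderivative is F(u) = (20*sqrt(2)*sqrt(u**2 + 1) - log(u**2 + 3))/4.

An antiderivative F(u) passes only if d/du[F] lands on f(u) exactly.
Check: d/du[(20*sqrt(2)*sqrt(u**2 + 1) - log(u**2 + 3))/4] = (10*sqrt(2)*u**3 - u*sqrt(u**2 + 1) + 30*sqrt(2)*u)/(2*u**2*sqrt(u**2 + 1) + 6*sqrt(u**2 + 1)) = f(u).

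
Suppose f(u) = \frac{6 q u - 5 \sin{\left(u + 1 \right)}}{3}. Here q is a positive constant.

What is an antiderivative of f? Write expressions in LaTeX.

An antiderivative F(u) passes only if d/du[F] lands on f(u) exactly.
Check: d/du[q u^{2} + \frac{5 \cos{\left(u + 1 \right)}}{3}] = 2 q u - \frac{5 \sin{\left(u + 1 \right)}}{3}, which equals f(u).

An antiderivative is F(u) = q u^{2} + \frac{5 \cos{\left(u + 1 \right)}}{3}.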